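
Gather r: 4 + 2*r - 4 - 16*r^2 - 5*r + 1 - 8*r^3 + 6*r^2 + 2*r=-8*r^3 - 10*r^2 - r + 1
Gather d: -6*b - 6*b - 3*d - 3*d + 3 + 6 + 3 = -12*b - 6*d + 12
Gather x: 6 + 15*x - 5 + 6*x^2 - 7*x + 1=6*x^2 + 8*x + 2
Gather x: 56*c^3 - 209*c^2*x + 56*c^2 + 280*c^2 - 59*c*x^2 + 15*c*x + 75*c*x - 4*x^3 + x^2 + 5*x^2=56*c^3 + 336*c^2 - 4*x^3 + x^2*(6 - 59*c) + x*(-209*c^2 + 90*c)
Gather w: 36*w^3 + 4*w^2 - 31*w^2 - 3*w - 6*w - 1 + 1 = 36*w^3 - 27*w^2 - 9*w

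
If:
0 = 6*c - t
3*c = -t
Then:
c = 0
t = 0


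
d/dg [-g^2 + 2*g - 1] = 2 - 2*g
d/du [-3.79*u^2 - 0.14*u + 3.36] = -7.58*u - 0.14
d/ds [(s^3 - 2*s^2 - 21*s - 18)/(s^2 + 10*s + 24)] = (s^4 + 20*s^3 + 73*s^2 - 60*s - 324)/(s^4 + 20*s^3 + 148*s^2 + 480*s + 576)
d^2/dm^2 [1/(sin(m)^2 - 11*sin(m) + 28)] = (-4*sin(m)^4 + 33*sin(m)^3 - 3*sin(m)^2 - 374*sin(m) + 186)/(sin(m)^2 - 11*sin(m) + 28)^3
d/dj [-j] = -1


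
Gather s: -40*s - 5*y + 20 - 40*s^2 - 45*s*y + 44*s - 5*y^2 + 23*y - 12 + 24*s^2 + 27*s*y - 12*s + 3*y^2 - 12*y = -16*s^2 + s*(-18*y - 8) - 2*y^2 + 6*y + 8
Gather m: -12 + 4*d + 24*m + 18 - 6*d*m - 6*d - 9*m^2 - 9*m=-2*d - 9*m^2 + m*(15 - 6*d) + 6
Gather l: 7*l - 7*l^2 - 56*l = -7*l^2 - 49*l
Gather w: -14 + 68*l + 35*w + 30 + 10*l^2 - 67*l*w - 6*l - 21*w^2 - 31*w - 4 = 10*l^2 + 62*l - 21*w^2 + w*(4 - 67*l) + 12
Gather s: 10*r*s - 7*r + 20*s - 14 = -7*r + s*(10*r + 20) - 14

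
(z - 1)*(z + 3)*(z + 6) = z^3 + 8*z^2 + 9*z - 18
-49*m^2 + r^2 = (-7*m + r)*(7*m + r)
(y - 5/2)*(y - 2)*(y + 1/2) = y^3 - 4*y^2 + 11*y/4 + 5/2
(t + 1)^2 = t^2 + 2*t + 1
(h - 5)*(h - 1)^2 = h^3 - 7*h^2 + 11*h - 5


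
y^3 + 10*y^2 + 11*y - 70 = (y - 2)*(y + 5)*(y + 7)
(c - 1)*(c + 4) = c^2 + 3*c - 4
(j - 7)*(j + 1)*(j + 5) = j^3 - j^2 - 37*j - 35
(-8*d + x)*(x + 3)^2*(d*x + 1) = -8*d^2*x^3 - 48*d^2*x^2 - 72*d^2*x + d*x^4 + 6*d*x^3 + d*x^2 - 48*d*x - 72*d + x^3 + 6*x^2 + 9*x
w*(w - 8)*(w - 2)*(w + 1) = w^4 - 9*w^3 + 6*w^2 + 16*w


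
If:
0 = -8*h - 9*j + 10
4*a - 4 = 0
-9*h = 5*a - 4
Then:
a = 1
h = -1/9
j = 98/81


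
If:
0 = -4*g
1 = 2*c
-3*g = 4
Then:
No Solution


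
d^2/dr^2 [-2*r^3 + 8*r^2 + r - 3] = 16 - 12*r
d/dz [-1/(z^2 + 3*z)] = (2*z + 3)/(z^2*(z + 3)^2)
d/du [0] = 0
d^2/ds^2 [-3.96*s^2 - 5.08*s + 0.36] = -7.92000000000000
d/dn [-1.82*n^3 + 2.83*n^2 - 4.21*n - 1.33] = -5.46*n^2 + 5.66*n - 4.21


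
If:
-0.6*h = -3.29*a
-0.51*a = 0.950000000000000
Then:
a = -1.86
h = -10.21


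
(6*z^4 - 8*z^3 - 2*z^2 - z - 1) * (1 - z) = -6*z^5 + 14*z^4 - 6*z^3 - z^2 - 1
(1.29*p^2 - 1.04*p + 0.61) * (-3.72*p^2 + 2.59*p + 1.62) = -4.7988*p^4 + 7.2099*p^3 - 2.873*p^2 - 0.1049*p + 0.9882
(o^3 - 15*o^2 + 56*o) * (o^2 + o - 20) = o^5 - 14*o^4 + 21*o^3 + 356*o^2 - 1120*o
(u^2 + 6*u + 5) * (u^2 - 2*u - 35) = u^4 + 4*u^3 - 42*u^2 - 220*u - 175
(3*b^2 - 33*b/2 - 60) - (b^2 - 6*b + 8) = 2*b^2 - 21*b/2 - 68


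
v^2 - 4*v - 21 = (v - 7)*(v + 3)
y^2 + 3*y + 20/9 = (y + 4/3)*(y + 5/3)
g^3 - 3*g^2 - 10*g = g*(g - 5)*(g + 2)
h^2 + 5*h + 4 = (h + 1)*(h + 4)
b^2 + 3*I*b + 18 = (b - 3*I)*(b + 6*I)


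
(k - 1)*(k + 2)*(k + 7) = k^3 + 8*k^2 + 5*k - 14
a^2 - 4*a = a*(a - 4)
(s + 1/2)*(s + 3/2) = s^2 + 2*s + 3/4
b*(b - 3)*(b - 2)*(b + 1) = b^4 - 4*b^3 + b^2 + 6*b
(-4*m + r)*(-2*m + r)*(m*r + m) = 8*m^3*r + 8*m^3 - 6*m^2*r^2 - 6*m^2*r + m*r^3 + m*r^2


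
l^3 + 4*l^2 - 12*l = l*(l - 2)*(l + 6)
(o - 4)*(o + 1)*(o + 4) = o^3 + o^2 - 16*o - 16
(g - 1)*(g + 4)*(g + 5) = g^3 + 8*g^2 + 11*g - 20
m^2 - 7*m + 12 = (m - 4)*(m - 3)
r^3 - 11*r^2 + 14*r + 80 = (r - 8)*(r - 5)*(r + 2)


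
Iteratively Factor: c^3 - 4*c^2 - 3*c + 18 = (c + 2)*(c^2 - 6*c + 9) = (c - 3)*(c + 2)*(c - 3)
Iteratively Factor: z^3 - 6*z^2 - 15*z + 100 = (z - 5)*(z^2 - z - 20) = (z - 5)^2*(z + 4)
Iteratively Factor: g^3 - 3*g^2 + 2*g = (g - 2)*(g^2 - g) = (g - 2)*(g - 1)*(g)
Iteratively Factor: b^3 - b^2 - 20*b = (b + 4)*(b^2 - 5*b) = (b - 5)*(b + 4)*(b)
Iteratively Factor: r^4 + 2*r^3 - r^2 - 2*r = (r + 2)*(r^3 - r) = (r - 1)*(r + 2)*(r^2 + r) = r*(r - 1)*(r + 2)*(r + 1)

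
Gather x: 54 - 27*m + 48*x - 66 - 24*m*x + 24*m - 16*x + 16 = -3*m + x*(32 - 24*m) + 4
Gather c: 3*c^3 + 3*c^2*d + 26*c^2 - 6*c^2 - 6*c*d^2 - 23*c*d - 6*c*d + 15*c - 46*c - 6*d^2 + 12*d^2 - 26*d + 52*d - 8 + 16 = 3*c^3 + c^2*(3*d + 20) + c*(-6*d^2 - 29*d - 31) + 6*d^2 + 26*d + 8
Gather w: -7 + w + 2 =w - 5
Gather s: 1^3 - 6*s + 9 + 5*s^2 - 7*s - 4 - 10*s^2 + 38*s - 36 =-5*s^2 + 25*s - 30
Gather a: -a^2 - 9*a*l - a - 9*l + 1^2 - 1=-a^2 + a*(-9*l - 1) - 9*l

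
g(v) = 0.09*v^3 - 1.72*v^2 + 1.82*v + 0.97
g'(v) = 0.27*v^2 - 3.44*v + 1.82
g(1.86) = -1.02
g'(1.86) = -3.64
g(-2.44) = -15.02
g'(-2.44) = 11.82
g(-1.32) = -4.64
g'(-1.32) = 6.83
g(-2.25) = -12.86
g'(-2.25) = 10.93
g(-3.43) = -29.14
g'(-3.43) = 16.80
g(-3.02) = -22.69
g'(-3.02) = 14.67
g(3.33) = -8.72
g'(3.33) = -6.64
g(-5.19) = -67.39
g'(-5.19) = 26.95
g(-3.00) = -22.40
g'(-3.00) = 14.57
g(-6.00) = -91.31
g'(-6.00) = 32.18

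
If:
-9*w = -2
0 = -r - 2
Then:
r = -2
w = 2/9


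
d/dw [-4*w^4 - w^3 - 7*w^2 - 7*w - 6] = -16*w^3 - 3*w^2 - 14*w - 7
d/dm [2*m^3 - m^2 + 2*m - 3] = 6*m^2 - 2*m + 2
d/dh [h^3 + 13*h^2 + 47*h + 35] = 3*h^2 + 26*h + 47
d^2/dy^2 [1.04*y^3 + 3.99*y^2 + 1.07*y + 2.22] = 6.24*y + 7.98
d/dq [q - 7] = 1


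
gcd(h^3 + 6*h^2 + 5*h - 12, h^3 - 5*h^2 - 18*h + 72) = h + 4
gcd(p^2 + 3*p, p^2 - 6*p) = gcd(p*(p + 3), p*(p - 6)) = p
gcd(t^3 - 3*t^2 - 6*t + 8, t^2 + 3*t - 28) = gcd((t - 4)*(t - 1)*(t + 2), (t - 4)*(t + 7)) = t - 4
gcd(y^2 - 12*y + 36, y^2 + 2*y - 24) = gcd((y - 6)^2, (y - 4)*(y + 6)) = 1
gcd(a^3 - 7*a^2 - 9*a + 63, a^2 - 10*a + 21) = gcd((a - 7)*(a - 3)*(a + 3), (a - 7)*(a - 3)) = a^2 - 10*a + 21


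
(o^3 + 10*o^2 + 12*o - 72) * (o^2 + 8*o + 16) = o^5 + 18*o^4 + 108*o^3 + 184*o^2 - 384*o - 1152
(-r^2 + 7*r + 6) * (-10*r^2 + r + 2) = 10*r^4 - 71*r^3 - 55*r^2 + 20*r + 12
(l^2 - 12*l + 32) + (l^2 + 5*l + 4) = 2*l^2 - 7*l + 36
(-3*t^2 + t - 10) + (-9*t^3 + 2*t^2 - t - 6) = -9*t^3 - t^2 - 16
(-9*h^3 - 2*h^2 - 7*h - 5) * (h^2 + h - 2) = -9*h^5 - 11*h^4 + 9*h^3 - 8*h^2 + 9*h + 10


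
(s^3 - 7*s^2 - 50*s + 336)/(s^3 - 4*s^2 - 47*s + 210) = (s - 8)/(s - 5)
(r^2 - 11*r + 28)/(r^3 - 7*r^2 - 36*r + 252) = (r - 4)/(r^2 - 36)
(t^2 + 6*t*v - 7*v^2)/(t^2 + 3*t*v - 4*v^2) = (t + 7*v)/(t + 4*v)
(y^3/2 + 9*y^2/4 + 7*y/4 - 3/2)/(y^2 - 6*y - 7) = (-2*y^3 - 9*y^2 - 7*y + 6)/(4*(-y^2 + 6*y + 7))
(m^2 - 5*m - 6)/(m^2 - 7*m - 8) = (m - 6)/(m - 8)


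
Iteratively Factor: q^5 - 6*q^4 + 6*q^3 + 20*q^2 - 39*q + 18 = (q - 1)*(q^4 - 5*q^3 + q^2 + 21*q - 18) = (q - 3)*(q - 1)*(q^3 - 2*q^2 - 5*q + 6) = (q - 3)*(q - 1)*(q + 2)*(q^2 - 4*q + 3) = (q - 3)^2*(q - 1)*(q + 2)*(q - 1)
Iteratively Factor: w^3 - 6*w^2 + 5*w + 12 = (w - 3)*(w^2 - 3*w - 4) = (w - 3)*(w + 1)*(w - 4)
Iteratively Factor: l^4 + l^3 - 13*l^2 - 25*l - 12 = (l - 4)*(l^3 + 5*l^2 + 7*l + 3) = (l - 4)*(l + 1)*(l^2 + 4*l + 3) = (l - 4)*(l + 1)*(l + 3)*(l + 1)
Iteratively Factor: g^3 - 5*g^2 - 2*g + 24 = (g - 4)*(g^2 - g - 6) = (g - 4)*(g - 3)*(g + 2)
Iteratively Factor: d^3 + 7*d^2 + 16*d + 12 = (d + 2)*(d^2 + 5*d + 6) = (d + 2)*(d + 3)*(d + 2)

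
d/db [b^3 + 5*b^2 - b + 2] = 3*b^2 + 10*b - 1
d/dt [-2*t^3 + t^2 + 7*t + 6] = -6*t^2 + 2*t + 7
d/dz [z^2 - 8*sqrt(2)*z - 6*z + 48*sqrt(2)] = 2*z - 8*sqrt(2) - 6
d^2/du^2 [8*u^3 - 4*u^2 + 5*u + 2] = 48*u - 8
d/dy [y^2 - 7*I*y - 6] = 2*y - 7*I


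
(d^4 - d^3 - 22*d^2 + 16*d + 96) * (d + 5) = d^5 + 4*d^4 - 27*d^3 - 94*d^2 + 176*d + 480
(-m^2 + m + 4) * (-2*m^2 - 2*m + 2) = 2*m^4 - 12*m^2 - 6*m + 8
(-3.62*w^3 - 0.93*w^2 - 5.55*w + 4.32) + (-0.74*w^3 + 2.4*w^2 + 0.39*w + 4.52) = -4.36*w^3 + 1.47*w^2 - 5.16*w + 8.84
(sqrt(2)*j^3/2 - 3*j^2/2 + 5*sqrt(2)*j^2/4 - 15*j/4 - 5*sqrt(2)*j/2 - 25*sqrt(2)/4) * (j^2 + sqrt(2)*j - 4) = sqrt(2)*j^5/2 - j^4/2 + 5*sqrt(2)*j^4/4 - 6*sqrt(2)*j^3 - 5*j^3/4 - 15*sqrt(2)*j^2 + j^2 + 5*j/2 + 10*sqrt(2)*j + 25*sqrt(2)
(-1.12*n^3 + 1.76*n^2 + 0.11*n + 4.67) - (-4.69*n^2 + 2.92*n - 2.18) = -1.12*n^3 + 6.45*n^2 - 2.81*n + 6.85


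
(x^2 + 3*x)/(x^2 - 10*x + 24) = x*(x + 3)/(x^2 - 10*x + 24)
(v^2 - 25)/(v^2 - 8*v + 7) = (v^2 - 25)/(v^2 - 8*v + 7)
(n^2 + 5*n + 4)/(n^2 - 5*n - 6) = (n + 4)/(n - 6)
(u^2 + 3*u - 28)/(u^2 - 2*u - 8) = (u + 7)/(u + 2)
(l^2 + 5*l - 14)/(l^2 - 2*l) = (l + 7)/l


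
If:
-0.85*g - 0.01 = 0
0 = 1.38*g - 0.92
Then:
No Solution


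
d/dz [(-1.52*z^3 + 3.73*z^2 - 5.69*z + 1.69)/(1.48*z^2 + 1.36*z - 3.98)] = (-2.2496*z^4 - 4.1344*z^3 + 31.6428*z^2 - 34.6932*z + 20.3478)/(2.1904*z^4 + 4.0256*z^3 - 9.9312*z^2 - 10.8256*z + 15.8404)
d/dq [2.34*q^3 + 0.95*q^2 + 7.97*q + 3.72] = 7.02*q^2 + 1.9*q + 7.97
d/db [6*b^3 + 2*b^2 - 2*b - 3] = 18*b^2 + 4*b - 2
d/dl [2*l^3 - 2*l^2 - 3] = 2*l*(3*l - 2)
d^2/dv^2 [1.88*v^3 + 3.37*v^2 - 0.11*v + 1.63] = 11.28*v + 6.74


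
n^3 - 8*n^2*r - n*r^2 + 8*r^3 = (n - 8*r)*(n - r)*(n + r)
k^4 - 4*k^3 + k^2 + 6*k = k*(k - 3)*(k - 2)*(k + 1)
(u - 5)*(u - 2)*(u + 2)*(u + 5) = u^4 - 29*u^2 + 100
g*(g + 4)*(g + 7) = g^3 + 11*g^2 + 28*g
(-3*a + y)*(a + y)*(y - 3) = -3*a^2*y + 9*a^2 - 2*a*y^2 + 6*a*y + y^3 - 3*y^2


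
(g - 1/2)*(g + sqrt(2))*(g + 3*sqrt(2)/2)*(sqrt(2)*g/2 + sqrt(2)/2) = sqrt(2)*g^4/2 + sqrt(2)*g^3/4 + 5*g^3/2 + 5*g^2/4 + 5*sqrt(2)*g^2/4 - 5*g/4 + 3*sqrt(2)*g/4 - 3*sqrt(2)/4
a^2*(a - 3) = a^3 - 3*a^2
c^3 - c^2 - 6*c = c*(c - 3)*(c + 2)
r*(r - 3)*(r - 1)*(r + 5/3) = r^4 - 7*r^3/3 - 11*r^2/3 + 5*r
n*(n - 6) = n^2 - 6*n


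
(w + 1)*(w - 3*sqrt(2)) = w^2 - 3*sqrt(2)*w + w - 3*sqrt(2)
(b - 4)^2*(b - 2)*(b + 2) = b^4 - 8*b^3 + 12*b^2 + 32*b - 64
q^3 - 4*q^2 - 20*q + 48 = (q - 6)*(q - 2)*(q + 4)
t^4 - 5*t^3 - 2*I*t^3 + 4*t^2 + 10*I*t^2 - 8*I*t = t*(t - 4)*(t - 1)*(t - 2*I)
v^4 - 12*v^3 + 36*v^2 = v^2*(v - 6)^2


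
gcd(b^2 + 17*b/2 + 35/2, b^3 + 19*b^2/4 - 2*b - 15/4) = b + 5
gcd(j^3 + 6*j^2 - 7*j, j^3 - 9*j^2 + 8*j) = j^2 - j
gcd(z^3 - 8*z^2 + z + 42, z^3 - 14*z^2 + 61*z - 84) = z^2 - 10*z + 21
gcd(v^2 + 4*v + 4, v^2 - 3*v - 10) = v + 2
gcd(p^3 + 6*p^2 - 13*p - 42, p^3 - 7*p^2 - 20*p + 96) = p - 3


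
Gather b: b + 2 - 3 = b - 1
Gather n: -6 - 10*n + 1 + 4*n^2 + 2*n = 4*n^2 - 8*n - 5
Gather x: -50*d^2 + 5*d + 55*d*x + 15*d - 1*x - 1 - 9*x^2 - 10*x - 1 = -50*d^2 + 20*d - 9*x^2 + x*(55*d - 11) - 2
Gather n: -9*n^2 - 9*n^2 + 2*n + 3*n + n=-18*n^2 + 6*n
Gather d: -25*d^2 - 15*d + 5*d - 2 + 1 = -25*d^2 - 10*d - 1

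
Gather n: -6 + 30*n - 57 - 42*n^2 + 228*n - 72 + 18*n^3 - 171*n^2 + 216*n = 18*n^3 - 213*n^2 + 474*n - 135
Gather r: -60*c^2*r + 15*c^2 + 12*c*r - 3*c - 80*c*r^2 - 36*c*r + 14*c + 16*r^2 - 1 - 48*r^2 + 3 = 15*c^2 + 11*c + r^2*(-80*c - 32) + r*(-60*c^2 - 24*c) + 2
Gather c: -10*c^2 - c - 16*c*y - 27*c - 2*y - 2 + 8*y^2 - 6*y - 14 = -10*c^2 + c*(-16*y - 28) + 8*y^2 - 8*y - 16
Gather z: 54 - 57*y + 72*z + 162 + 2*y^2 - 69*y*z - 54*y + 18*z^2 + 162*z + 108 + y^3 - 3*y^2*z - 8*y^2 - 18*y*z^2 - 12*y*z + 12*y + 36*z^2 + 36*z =y^3 - 6*y^2 - 99*y + z^2*(54 - 18*y) + z*(-3*y^2 - 81*y + 270) + 324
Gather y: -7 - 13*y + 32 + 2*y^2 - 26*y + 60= 2*y^2 - 39*y + 85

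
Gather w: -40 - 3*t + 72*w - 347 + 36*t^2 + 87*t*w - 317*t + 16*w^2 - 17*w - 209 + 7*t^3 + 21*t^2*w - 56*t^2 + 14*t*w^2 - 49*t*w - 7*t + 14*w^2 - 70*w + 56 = 7*t^3 - 20*t^2 - 327*t + w^2*(14*t + 30) + w*(21*t^2 + 38*t - 15) - 540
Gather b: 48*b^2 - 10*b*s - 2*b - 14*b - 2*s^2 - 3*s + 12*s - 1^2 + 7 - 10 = 48*b^2 + b*(-10*s - 16) - 2*s^2 + 9*s - 4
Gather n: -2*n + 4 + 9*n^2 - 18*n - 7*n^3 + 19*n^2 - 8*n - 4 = -7*n^3 + 28*n^2 - 28*n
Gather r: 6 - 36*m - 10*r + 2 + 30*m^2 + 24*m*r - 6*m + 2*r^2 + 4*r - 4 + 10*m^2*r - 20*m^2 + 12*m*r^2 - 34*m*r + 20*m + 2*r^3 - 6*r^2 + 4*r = 10*m^2 - 22*m + 2*r^3 + r^2*(12*m - 4) + r*(10*m^2 - 10*m - 2) + 4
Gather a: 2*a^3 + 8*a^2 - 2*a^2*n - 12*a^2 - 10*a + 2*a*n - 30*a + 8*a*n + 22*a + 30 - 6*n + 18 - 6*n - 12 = 2*a^3 + a^2*(-2*n - 4) + a*(10*n - 18) - 12*n + 36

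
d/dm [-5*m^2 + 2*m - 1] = 2 - 10*m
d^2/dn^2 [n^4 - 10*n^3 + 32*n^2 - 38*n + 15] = 12*n^2 - 60*n + 64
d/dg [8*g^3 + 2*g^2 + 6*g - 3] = 24*g^2 + 4*g + 6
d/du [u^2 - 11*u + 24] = 2*u - 11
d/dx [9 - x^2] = -2*x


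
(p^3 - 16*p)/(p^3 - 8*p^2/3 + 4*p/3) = 3*(p^2 - 16)/(3*p^2 - 8*p + 4)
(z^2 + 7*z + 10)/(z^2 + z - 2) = (z + 5)/(z - 1)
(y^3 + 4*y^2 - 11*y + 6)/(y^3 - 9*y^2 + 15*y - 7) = (y + 6)/(y - 7)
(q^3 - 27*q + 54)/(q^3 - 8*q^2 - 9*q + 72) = (q^2 + 3*q - 18)/(q^2 - 5*q - 24)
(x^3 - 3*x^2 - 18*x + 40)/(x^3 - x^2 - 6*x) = (-x^3 + 3*x^2 + 18*x - 40)/(x*(-x^2 + x + 6))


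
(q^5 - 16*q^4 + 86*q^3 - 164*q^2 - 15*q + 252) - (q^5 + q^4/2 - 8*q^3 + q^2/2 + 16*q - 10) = -33*q^4/2 + 94*q^3 - 329*q^2/2 - 31*q + 262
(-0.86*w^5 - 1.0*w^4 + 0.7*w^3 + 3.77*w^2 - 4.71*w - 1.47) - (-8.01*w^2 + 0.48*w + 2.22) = -0.86*w^5 - 1.0*w^4 + 0.7*w^3 + 11.78*w^2 - 5.19*w - 3.69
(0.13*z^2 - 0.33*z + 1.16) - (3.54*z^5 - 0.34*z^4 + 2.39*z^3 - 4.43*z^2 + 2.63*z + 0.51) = -3.54*z^5 + 0.34*z^4 - 2.39*z^3 + 4.56*z^2 - 2.96*z + 0.65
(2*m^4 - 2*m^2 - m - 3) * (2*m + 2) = 4*m^5 + 4*m^4 - 4*m^3 - 6*m^2 - 8*m - 6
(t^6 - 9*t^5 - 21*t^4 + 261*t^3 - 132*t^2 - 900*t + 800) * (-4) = -4*t^6 + 36*t^5 + 84*t^4 - 1044*t^3 + 528*t^2 + 3600*t - 3200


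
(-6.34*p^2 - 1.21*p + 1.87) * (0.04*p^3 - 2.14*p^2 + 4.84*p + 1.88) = -0.2536*p^5 + 13.5192*p^4 - 28.0214*p^3 - 21.7774*p^2 + 6.776*p + 3.5156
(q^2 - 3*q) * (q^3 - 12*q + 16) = q^5 - 3*q^4 - 12*q^3 + 52*q^2 - 48*q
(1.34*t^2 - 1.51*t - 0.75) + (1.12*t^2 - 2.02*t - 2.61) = 2.46*t^2 - 3.53*t - 3.36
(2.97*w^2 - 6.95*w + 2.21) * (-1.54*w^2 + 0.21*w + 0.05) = -4.5738*w^4 + 11.3267*w^3 - 4.7144*w^2 + 0.1166*w + 0.1105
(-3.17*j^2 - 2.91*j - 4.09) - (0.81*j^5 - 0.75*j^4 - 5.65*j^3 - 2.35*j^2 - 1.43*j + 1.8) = -0.81*j^5 + 0.75*j^4 + 5.65*j^3 - 0.82*j^2 - 1.48*j - 5.89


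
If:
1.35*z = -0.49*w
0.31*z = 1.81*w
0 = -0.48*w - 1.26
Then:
No Solution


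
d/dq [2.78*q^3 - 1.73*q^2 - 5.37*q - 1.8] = 8.34*q^2 - 3.46*q - 5.37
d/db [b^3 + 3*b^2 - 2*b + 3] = 3*b^2 + 6*b - 2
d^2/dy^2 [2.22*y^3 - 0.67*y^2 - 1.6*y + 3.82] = 13.32*y - 1.34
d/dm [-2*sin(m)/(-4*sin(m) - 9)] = 18*cos(m)/(4*sin(m) + 9)^2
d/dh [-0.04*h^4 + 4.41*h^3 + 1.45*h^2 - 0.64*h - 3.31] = -0.16*h^3 + 13.23*h^2 + 2.9*h - 0.64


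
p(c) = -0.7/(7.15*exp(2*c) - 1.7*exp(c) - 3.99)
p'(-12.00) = 0.00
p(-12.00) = 0.18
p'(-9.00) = 0.00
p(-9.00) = 0.18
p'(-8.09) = -0.00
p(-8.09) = 0.18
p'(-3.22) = -0.00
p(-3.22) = 0.17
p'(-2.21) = -0.00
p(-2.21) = 0.17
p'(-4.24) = -0.00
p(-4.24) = 0.17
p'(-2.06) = 0.00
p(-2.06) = 0.17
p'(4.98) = 0.00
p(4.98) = -0.00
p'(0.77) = 0.07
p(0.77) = -0.03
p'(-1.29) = 0.03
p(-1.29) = 0.18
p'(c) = -0.7*(-14.3*exp(2*c) + 1.7*exp(c))/(7.15*exp(2*c) - 1.7*exp(c) - 3.99)^2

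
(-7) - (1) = -8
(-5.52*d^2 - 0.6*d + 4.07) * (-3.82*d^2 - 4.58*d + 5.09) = 21.0864*d^4 + 27.5736*d^3 - 40.8962*d^2 - 21.6946*d + 20.7163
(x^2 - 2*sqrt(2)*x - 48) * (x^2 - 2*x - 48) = x^4 - 2*sqrt(2)*x^3 - 2*x^3 - 96*x^2 + 4*sqrt(2)*x^2 + 96*x + 96*sqrt(2)*x + 2304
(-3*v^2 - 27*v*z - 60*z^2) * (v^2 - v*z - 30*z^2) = -3*v^4 - 24*v^3*z + 57*v^2*z^2 + 870*v*z^3 + 1800*z^4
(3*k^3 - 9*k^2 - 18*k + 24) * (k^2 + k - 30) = 3*k^5 - 6*k^4 - 117*k^3 + 276*k^2 + 564*k - 720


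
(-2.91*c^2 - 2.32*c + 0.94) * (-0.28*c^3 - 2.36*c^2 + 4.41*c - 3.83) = 0.8148*c^5 + 7.5172*c^4 - 7.6211*c^3 - 1.3043*c^2 + 13.031*c - 3.6002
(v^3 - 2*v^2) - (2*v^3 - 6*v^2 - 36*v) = -v^3 + 4*v^2 + 36*v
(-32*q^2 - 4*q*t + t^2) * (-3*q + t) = 96*q^3 - 20*q^2*t - 7*q*t^2 + t^3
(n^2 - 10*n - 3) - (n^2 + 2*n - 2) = -12*n - 1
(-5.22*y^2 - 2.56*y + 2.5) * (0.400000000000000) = -2.088*y^2 - 1.024*y + 1.0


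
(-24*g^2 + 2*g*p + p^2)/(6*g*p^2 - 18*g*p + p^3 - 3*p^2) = (-4*g + p)/(p*(p - 3))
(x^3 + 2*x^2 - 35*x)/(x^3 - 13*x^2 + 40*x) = (x + 7)/(x - 8)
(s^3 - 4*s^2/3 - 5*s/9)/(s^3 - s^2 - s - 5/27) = 3*s/(3*s + 1)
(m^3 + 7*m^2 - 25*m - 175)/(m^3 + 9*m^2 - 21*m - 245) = (m + 5)/(m + 7)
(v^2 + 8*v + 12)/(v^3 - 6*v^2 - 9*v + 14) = (v + 6)/(v^2 - 8*v + 7)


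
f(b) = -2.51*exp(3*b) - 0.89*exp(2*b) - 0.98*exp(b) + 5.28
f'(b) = -7.53*exp(3*b) - 1.78*exp(2*b) - 0.98*exp(b)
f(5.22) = -15906037.62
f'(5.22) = -47687327.64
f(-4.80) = 5.27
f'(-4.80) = -0.01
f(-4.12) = 5.26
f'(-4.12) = -0.02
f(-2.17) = 5.15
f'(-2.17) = -0.15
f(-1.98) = 5.12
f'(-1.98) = -0.19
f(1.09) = -71.55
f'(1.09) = -216.79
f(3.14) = -31447.22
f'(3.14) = -93837.13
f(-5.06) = 5.27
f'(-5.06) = -0.01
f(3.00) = -20712.20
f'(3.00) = -61754.01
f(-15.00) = 5.28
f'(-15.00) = 0.00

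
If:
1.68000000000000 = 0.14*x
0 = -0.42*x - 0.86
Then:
No Solution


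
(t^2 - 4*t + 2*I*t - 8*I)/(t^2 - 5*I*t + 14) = (t - 4)/(t - 7*I)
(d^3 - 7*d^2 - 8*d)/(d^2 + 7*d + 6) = d*(d - 8)/(d + 6)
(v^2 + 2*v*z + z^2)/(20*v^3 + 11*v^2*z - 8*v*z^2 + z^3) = (v + z)/(20*v^2 - 9*v*z + z^2)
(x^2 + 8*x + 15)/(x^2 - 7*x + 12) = (x^2 + 8*x + 15)/(x^2 - 7*x + 12)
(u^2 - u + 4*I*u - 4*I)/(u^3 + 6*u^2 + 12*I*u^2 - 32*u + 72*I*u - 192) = (u - 1)/(u^2 + u*(6 + 8*I) + 48*I)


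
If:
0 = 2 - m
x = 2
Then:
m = 2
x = 2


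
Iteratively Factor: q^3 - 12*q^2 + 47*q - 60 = (q - 4)*(q^2 - 8*q + 15) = (q - 5)*(q - 4)*(q - 3)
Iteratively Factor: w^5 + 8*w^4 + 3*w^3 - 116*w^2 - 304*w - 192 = (w + 3)*(w^4 + 5*w^3 - 12*w^2 - 80*w - 64) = (w + 3)*(w + 4)*(w^3 + w^2 - 16*w - 16) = (w + 3)*(w + 4)^2*(w^2 - 3*w - 4) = (w + 1)*(w + 3)*(w + 4)^2*(w - 4)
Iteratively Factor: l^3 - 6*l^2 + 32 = (l - 4)*(l^2 - 2*l - 8) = (l - 4)^2*(l + 2)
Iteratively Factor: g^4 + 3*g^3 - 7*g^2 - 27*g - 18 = (g + 2)*(g^3 + g^2 - 9*g - 9) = (g + 2)*(g + 3)*(g^2 - 2*g - 3) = (g - 3)*(g + 2)*(g + 3)*(g + 1)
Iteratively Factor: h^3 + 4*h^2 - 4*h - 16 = (h - 2)*(h^2 + 6*h + 8) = (h - 2)*(h + 2)*(h + 4)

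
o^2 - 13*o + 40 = (o - 8)*(o - 5)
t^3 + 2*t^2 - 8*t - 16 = (t + 2)*(t - 2*sqrt(2))*(t + 2*sqrt(2))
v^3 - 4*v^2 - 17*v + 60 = (v - 5)*(v - 3)*(v + 4)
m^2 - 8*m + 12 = (m - 6)*(m - 2)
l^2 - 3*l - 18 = (l - 6)*(l + 3)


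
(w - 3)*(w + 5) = w^2 + 2*w - 15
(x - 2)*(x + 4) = x^2 + 2*x - 8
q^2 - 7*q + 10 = (q - 5)*(q - 2)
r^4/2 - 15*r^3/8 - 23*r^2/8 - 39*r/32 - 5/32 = (r/2 + 1/4)*(r - 5)*(r + 1/4)*(r + 1/2)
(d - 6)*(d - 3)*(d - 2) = d^3 - 11*d^2 + 36*d - 36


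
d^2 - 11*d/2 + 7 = (d - 7/2)*(d - 2)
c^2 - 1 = (c - 1)*(c + 1)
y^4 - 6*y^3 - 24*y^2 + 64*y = y*(y - 8)*(y - 2)*(y + 4)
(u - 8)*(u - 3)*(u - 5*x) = u^3 - 5*u^2*x - 11*u^2 + 55*u*x + 24*u - 120*x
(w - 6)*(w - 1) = w^2 - 7*w + 6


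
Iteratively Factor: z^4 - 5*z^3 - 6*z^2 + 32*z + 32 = (z + 2)*(z^3 - 7*z^2 + 8*z + 16) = (z - 4)*(z + 2)*(z^2 - 3*z - 4) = (z - 4)*(z + 1)*(z + 2)*(z - 4)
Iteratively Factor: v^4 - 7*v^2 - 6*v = (v - 3)*(v^3 + 3*v^2 + 2*v) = v*(v - 3)*(v^2 + 3*v + 2) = v*(v - 3)*(v + 2)*(v + 1)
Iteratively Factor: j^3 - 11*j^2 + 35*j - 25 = (j - 5)*(j^2 - 6*j + 5) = (j - 5)*(j - 1)*(j - 5)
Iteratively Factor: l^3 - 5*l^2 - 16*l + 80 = (l + 4)*(l^2 - 9*l + 20) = (l - 4)*(l + 4)*(l - 5)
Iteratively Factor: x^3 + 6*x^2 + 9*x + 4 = (x + 1)*(x^2 + 5*x + 4) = (x + 1)*(x + 4)*(x + 1)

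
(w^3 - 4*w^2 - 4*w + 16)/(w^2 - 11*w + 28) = (w^2 - 4)/(w - 7)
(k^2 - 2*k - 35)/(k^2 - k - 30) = (k - 7)/(k - 6)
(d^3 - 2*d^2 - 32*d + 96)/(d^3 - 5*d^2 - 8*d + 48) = (d + 6)/(d + 3)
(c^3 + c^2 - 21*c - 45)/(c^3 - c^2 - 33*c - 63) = (c - 5)/(c - 7)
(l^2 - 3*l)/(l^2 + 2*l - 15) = l/(l + 5)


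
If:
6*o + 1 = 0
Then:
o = -1/6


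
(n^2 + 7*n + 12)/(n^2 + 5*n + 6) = (n + 4)/(n + 2)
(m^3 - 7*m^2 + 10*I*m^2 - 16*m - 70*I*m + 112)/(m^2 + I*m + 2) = (m^2 + m*(-7 + 8*I) - 56*I)/(m - I)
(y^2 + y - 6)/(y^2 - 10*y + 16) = (y + 3)/(y - 8)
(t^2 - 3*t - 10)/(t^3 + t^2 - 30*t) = (t + 2)/(t*(t + 6))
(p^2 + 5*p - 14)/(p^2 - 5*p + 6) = (p + 7)/(p - 3)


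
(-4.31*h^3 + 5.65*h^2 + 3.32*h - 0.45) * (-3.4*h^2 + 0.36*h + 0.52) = 14.654*h^5 - 20.7616*h^4 - 11.4952*h^3 + 5.6632*h^2 + 1.5644*h - 0.234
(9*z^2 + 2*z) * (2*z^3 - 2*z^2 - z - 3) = 18*z^5 - 14*z^4 - 13*z^3 - 29*z^2 - 6*z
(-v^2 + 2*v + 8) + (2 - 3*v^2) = -4*v^2 + 2*v + 10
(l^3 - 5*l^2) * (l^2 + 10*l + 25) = l^5 + 5*l^4 - 25*l^3 - 125*l^2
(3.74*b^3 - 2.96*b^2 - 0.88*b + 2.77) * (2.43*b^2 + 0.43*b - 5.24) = 9.0882*b^5 - 5.5846*b^4 - 23.0088*b^3 + 21.8631*b^2 + 5.8023*b - 14.5148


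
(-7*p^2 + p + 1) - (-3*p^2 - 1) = -4*p^2 + p + 2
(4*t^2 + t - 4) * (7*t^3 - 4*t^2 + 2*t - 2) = 28*t^5 - 9*t^4 - 24*t^3 + 10*t^2 - 10*t + 8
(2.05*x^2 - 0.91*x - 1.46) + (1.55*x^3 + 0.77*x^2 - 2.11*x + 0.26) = 1.55*x^3 + 2.82*x^2 - 3.02*x - 1.2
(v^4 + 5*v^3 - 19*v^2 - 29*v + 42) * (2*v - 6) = 2*v^5 + 4*v^4 - 68*v^3 + 56*v^2 + 258*v - 252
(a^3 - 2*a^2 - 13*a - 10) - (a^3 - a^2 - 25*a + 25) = -a^2 + 12*a - 35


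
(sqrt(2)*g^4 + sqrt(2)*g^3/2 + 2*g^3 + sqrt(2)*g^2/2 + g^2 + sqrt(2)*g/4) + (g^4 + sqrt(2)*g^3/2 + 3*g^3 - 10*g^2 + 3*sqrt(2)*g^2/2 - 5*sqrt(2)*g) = g^4 + sqrt(2)*g^4 + sqrt(2)*g^3 + 5*g^3 - 9*g^2 + 2*sqrt(2)*g^2 - 19*sqrt(2)*g/4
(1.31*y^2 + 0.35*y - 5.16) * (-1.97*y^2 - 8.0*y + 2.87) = -2.5807*y^4 - 11.1695*y^3 + 11.1249*y^2 + 42.2845*y - 14.8092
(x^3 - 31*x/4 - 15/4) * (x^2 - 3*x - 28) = x^5 - 3*x^4 - 143*x^3/4 + 39*x^2/2 + 913*x/4 + 105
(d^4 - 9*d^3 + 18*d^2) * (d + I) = d^5 - 9*d^4 + I*d^4 + 18*d^3 - 9*I*d^3 + 18*I*d^2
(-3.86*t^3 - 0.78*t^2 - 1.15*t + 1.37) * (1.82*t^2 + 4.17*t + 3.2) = -7.0252*t^5 - 17.5158*t^4 - 17.6976*t^3 - 4.7981*t^2 + 2.0329*t + 4.384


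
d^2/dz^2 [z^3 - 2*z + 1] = 6*z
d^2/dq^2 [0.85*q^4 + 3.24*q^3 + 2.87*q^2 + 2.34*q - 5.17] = 10.2*q^2 + 19.44*q + 5.74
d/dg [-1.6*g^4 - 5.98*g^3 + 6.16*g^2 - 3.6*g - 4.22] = -6.4*g^3 - 17.94*g^2 + 12.32*g - 3.6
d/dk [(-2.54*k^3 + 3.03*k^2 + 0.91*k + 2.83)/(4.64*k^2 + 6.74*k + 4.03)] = (-11.7856*k^4 - 34.2392*k^3 - 14.5088*k^2 - 1.8406*k - 15.4069)/(21.5296*k^4 + 62.5472*k^3 + 82.826*k^2 + 54.3244*k + 16.2409)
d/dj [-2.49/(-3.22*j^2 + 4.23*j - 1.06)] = (10.5327 - 16.0356*j)/(3.22*j^2 - 4.23*j + 1.06)^2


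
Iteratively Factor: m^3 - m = (m + 1)*(m^2 - m) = m*(m + 1)*(m - 1)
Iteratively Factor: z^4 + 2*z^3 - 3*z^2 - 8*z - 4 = (z - 2)*(z^3 + 4*z^2 + 5*z + 2) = (z - 2)*(z + 1)*(z^2 + 3*z + 2) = (z - 2)*(z + 1)^2*(z + 2)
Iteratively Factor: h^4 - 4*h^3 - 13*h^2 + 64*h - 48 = (h + 4)*(h^3 - 8*h^2 + 19*h - 12) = (h - 1)*(h + 4)*(h^2 - 7*h + 12) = (h - 4)*(h - 1)*(h + 4)*(h - 3)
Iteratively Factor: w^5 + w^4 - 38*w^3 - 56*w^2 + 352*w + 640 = (w - 4)*(w^4 + 5*w^3 - 18*w^2 - 128*w - 160) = (w - 4)*(w + 4)*(w^3 + w^2 - 22*w - 40) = (w - 4)*(w + 2)*(w + 4)*(w^2 - w - 20) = (w - 4)*(w + 2)*(w + 4)^2*(w - 5)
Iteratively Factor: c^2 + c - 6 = (c - 2)*(c + 3)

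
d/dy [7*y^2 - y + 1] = 14*y - 1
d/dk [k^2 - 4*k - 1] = 2*k - 4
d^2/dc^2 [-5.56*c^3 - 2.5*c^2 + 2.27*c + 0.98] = -33.36*c - 5.0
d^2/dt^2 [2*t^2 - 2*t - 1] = 4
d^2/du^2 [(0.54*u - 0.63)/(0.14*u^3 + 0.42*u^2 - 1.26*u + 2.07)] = (0.063504*u^5 + 0.042336*u^4 - 0.21168*u^3 - 1.877904*u^2 + 0.278964*u + 1.911924)/(0.002744*u^9 + 0.024696*u^8 - 0.248724*u^6 + 0.730296*u^5 + 0.904932*u^4 - 6.773382*u^3 + 15.25797*u^2 - 16.196922*u + 8.869743)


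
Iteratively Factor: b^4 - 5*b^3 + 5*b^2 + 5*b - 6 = (b + 1)*(b^3 - 6*b^2 + 11*b - 6) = (b - 1)*(b + 1)*(b^2 - 5*b + 6) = (b - 3)*(b - 1)*(b + 1)*(b - 2)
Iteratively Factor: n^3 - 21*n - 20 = (n + 4)*(n^2 - 4*n - 5) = (n - 5)*(n + 4)*(n + 1)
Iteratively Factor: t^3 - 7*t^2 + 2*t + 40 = (t + 2)*(t^2 - 9*t + 20) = (t - 4)*(t + 2)*(t - 5)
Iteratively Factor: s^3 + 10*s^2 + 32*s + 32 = (s + 4)*(s^2 + 6*s + 8) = (s + 4)^2*(s + 2)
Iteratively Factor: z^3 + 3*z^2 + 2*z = (z)*(z^2 + 3*z + 2) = z*(z + 1)*(z + 2)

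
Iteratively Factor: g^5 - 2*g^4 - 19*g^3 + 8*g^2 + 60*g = (g + 3)*(g^4 - 5*g^3 - 4*g^2 + 20*g) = (g - 2)*(g + 3)*(g^3 - 3*g^2 - 10*g) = g*(g - 2)*(g + 3)*(g^2 - 3*g - 10) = g*(g - 2)*(g + 2)*(g + 3)*(g - 5)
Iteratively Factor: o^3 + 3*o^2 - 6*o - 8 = (o - 2)*(o^2 + 5*o + 4) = (o - 2)*(o + 1)*(o + 4)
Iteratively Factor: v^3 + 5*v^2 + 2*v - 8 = (v + 2)*(v^2 + 3*v - 4) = (v + 2)*(v + 4)*(v - 1)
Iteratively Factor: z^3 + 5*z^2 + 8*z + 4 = (z + 2)*(z^2 + 3*z + 2) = (z + 2)^2*(z + 1)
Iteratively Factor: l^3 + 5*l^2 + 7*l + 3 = (l + 1)*(l^2 + 4*l + 3) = (l + 1)^2*(l + 3)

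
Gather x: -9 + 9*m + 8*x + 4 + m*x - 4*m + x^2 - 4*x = 5*m + x^2 + x*(m + 4) - 5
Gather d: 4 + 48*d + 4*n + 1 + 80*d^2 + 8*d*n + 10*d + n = 80*d^2 + d*(8*n + 58) + 5*n + 5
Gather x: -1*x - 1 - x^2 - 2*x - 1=-x^2 - 3*x - 2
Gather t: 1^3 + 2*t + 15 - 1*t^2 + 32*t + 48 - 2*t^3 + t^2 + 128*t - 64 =-2*t^3 + 162*t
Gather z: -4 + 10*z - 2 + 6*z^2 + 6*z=6*z^2 + 16*z - 6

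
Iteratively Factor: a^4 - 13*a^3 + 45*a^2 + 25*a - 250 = (a - 5)*(a^3 - 8*a^2 + 5*a + 50) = (a - 5)*(a + 2)*(a^2 - 10*a + 25) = (a - 5)^2*(a + 2)*(a - 5)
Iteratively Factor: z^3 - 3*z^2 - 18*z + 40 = (z - 2)*(z^2 - z - 20) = (z - 2)*(z + 4)*(z - 5)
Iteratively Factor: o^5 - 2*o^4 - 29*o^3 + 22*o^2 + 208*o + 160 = (o - 5)*(o^4 + 3*o^3 - 14*o^2 - 48*o - 32) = (o - 5)*(o + 1)*(o^3 + 2*o^2 - 16*o - 32) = (o - 5)*(o + 1)*(o + 4)*(o^2 - 2*o - 8) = (o - 5)*(o - 4)*(o + 1)*(o + 4)*(o + 2)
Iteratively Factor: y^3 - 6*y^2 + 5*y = (y)*(y^2 - 6*y + 5) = y*(y - 5)*(y - 1)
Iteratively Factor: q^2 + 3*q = (q)*(q + 3)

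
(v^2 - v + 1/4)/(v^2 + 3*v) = (v^2 - v + 1/4)/(v*(v + 3))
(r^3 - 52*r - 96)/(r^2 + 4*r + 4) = (r^2 - 2*r - 48)/(r + 2)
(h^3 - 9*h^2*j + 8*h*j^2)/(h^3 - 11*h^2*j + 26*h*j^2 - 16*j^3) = h/(h - 2*j)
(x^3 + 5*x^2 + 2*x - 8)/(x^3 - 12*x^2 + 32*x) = (x^3 + 5*x^2 + 2*x - 8)/(x*(x^2 - 12*x + 32))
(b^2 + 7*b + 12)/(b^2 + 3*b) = (b + 4)/b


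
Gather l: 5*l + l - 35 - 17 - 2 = 6*l - 54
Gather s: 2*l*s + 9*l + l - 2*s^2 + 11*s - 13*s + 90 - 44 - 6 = 10*l - 2*s^2 + s*(2*l - 2) + 40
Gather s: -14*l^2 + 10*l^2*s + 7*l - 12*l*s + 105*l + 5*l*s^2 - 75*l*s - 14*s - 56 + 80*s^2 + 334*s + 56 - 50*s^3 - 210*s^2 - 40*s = -14*l^2 + 112*l - 50*s^3 + s^2*(5*l - 130) + s*(10*l^2 - 87*l + 280)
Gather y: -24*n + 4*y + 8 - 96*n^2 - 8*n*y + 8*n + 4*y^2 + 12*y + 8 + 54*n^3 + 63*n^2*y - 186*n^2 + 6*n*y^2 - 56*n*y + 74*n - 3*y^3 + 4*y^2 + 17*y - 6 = 54*n^3 - 282*n^2 + 58*n - 3*y^3 + y^2*(6*n + 8) + y*(63*n^2 - 64*n + 33) + 10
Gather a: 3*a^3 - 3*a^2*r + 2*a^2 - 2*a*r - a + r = 3*a^3 + a^2*(2 - 3*r) + a*(-2*r - 1) + r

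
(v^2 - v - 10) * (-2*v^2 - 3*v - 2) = -2*v^4 - v^3 + 21*v^2 + 32*v + 20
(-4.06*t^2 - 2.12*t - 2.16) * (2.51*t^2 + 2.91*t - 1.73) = -10.1906*t^4 - 17.1358*t^3 - 4.567*t^2 - 2.618*t + 3.7368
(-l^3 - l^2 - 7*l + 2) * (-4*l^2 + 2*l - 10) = 4*l^5 + 2*l^4 + 36*l^3 - 12*l^2 + 74*l - 20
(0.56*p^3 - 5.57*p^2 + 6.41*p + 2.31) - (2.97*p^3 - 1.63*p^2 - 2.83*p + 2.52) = -2.41*p^3 - 3.94*p^2 + 9.24*p - 0.21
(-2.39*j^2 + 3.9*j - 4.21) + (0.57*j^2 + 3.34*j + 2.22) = -1.82*j^2 + 7.24*j - 1.99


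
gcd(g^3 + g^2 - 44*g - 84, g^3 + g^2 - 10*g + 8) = 1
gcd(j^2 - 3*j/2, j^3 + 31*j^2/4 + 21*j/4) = j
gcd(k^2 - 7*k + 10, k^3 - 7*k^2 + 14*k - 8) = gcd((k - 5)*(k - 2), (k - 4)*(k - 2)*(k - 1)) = k - 2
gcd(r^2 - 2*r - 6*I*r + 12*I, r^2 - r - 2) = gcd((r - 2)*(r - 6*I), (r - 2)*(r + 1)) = r - 2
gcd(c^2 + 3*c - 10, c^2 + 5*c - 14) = c - 2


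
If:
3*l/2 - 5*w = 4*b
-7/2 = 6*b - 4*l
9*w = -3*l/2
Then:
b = 49/12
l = 7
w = -7/6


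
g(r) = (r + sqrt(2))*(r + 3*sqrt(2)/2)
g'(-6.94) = -10.34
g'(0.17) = 3.88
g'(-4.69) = -5.84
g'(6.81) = 17.16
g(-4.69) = 8.41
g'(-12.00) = -20.46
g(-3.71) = 3.65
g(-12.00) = 104.57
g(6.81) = 73.45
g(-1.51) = -0.06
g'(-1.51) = 0.52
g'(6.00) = 15.54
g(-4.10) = 5.31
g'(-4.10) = -4.66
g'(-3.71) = -3.88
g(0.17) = 3.63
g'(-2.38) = -1.22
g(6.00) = 60.21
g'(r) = 2*r + 5*sqrt(2)/2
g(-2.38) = 0.25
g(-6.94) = 26.63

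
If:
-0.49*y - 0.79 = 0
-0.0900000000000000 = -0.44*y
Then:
No Solution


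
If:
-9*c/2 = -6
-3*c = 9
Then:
No Solution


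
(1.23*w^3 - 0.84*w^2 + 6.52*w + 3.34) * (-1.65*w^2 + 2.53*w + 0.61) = -2.0295*w^5 + 4.4979*w^4 - 12.1329*w^3 + 10.4722*w^2 + 12.4274*w + 2.0374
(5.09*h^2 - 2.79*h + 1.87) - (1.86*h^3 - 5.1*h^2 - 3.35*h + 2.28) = -1.86*h^3 + 10.19*h^2 + 0.56*h - 0.41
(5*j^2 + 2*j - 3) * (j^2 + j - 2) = 5*j^4 + 7*j^3 - 11*j^2 - 7*j + 6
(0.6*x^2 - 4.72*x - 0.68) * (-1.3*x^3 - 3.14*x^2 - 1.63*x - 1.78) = -0.78*x^5 + 4.252*x^4 + 14.7268*x^3 + 8.7608*x^2 + 9.51*x + 1.2104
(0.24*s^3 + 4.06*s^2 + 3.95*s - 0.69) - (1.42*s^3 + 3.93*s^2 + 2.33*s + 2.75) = -1.18*s^3 + 0.129999999999999*s^2 + 1.62*s - 3.44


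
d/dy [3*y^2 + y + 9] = 6*y + 1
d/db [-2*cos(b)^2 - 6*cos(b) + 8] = 2*(2*cos(b) + 3)*sin(b)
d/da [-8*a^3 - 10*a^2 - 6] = 4*a*(-6*a - 5)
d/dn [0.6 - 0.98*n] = -0.980000000000000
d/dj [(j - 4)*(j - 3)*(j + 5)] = 3*j^2 - 4*j - 23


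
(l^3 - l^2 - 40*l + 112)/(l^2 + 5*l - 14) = (l^2 - 8*l + 16)/(l - 2)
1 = 1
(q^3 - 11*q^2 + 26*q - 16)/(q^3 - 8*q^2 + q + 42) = (q^3 - 11*q^2 + 26*q - 16)/(q^3 - 8*q^2 + q + 42)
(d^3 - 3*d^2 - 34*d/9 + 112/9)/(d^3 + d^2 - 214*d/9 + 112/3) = (d + 2)/(d + 6)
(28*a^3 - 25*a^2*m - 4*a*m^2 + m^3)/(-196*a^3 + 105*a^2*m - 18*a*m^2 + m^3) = (-4*a^2 + 3*a*m + m^2)/(28*a^2 - 11*a*m + m^2)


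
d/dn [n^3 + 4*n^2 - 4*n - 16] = 3*n^2 + 8*n - 4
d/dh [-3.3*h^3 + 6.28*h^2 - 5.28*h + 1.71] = -9.9*h^2 + 12.56*h - 5.28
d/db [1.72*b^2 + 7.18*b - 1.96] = 3.44*b + 7.18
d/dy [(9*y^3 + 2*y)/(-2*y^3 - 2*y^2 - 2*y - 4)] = (-9*y^4 - 14*y^3 - 52*y^2 - 4)/(2*(y^6 + 2*y^5 + 3*y^4 + 6*y^3 + 5*y^2 + 4*y + 4))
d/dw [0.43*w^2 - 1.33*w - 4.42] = 0.86*w - 1.33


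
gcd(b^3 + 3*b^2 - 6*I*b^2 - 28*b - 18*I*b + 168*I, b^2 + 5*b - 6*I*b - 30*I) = b - 6*I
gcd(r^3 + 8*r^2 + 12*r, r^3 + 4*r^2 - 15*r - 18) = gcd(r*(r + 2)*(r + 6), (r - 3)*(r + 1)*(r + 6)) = r + 6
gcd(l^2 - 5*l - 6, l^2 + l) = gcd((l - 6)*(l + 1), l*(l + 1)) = l + 1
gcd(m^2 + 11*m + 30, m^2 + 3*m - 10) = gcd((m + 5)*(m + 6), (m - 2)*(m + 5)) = m + 5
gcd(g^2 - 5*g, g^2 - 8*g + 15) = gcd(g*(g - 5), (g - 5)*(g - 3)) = g - 5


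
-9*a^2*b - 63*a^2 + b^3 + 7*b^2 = (-3*a + b)*(3*a + b)*(b + 7)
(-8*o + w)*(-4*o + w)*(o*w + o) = 32*o^3*w + 32*o^3 - 12*o^2*w^2 - 12*o^2*w + o*w^3 + o*w^2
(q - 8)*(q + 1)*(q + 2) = q^3 - 5*q^2 - 22*q - 16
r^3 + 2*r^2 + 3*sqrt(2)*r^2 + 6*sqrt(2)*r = r*(r + 2)*(r + 3*sqrt(2))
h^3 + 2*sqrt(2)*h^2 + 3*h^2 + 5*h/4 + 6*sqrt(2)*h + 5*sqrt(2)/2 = (h + 1/2)*(h + 5/2)*(h + 2*sqrt(2))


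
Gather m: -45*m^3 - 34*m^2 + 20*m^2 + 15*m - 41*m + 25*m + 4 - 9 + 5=-45*m^3 - 14*m^2 - m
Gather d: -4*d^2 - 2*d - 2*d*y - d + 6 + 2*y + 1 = -4*d^2 + d*(-2*y - 3) + 2*y + 7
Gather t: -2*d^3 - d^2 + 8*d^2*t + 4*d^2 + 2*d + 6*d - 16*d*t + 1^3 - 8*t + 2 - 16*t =-2*d^3 + 3*d^2 + 8*d + t*(8*d^2 - 16*d - 24) + 3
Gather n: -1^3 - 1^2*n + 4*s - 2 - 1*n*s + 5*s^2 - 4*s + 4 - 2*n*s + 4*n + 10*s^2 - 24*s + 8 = n*(3 - 3*s) + 15*s^2 - 24*s + 9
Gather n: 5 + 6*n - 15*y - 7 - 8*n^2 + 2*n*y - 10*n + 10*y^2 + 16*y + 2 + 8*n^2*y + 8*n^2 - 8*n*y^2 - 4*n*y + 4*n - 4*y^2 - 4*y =8*n^2*y + n*(-8*y^2 - 2*y) + 6*y^2 - 3*y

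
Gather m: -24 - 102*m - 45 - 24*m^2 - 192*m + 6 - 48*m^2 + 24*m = -72*m^2 - 270*m - 63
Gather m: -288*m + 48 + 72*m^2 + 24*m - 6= 72*m^2 - 264*m + 42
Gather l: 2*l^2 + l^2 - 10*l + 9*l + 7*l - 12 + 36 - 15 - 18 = 3*l^2 + 6*l - 9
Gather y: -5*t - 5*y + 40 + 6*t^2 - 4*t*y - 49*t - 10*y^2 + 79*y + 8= 6*t^2 - 54*t - 10*y^2 + y*(74 - 4*t) + 48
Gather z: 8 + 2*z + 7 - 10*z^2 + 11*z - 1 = -10*z^2 + 13*z + 14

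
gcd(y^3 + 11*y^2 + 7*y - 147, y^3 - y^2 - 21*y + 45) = y - 3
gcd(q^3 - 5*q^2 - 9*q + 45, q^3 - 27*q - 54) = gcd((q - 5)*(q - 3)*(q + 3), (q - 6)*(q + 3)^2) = q + 3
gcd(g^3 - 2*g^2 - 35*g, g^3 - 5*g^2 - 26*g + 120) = g + 5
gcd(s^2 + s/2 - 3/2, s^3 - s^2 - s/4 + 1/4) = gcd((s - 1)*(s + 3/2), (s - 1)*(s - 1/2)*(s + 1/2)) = s - 1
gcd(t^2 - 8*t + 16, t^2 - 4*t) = t - 4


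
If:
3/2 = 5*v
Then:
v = 3/10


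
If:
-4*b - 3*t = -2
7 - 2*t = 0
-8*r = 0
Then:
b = -17/8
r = 0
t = 7/2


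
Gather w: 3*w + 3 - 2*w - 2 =w + 1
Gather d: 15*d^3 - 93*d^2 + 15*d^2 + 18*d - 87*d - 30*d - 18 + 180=15*d^3 - 78*d^2 - 99*d + 162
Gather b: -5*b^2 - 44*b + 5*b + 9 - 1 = -5*b^2 - 39*b + 8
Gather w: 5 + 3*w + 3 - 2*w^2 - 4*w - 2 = -2*w^2 - w + 6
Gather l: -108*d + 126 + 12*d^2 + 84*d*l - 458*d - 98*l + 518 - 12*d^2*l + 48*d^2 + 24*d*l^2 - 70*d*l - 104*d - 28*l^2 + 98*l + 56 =60*d^2 - 670*d + l^2*(24*d - 28) + l*(-12*d^2 + 14*d) + 700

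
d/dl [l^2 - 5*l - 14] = 2*l - 5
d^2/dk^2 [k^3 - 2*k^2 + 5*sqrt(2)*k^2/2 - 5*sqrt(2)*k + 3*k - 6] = 6*k - 4 + 5*sqrt(2)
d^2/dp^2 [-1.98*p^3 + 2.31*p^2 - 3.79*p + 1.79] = 4.62 - 11.88*p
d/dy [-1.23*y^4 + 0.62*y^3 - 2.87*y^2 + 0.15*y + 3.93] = -4.92*y^3 + 1.86*y^2 - 5.74*y + 0.15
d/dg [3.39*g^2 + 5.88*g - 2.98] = 6.78*g + 5.88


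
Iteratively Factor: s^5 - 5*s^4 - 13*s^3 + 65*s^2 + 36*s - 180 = (s - 2)*(s^4 - 3*s^3 - 19*s^2 + 27*s + 90) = (s - 2)*(s + 3)*(s^3 - 6*s^2 - s + 30) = (s - 2)*(s + 2)*(s + 3)*(s^2 - 8*s + 15) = (s - 3)*(s - 2)*(s + 2)*(s + 3)*(s - 5)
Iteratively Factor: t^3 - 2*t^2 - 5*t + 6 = (t + 2)*(t^2 - 4*t + 3) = (t - 3)*(t + 2)*(t - 1)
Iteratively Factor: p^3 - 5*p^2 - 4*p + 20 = (p + 2)*(p^2 - 7*p + 10) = (p - 5)*(p + 2)*(p - 2)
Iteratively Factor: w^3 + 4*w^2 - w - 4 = (w + 1)*(w^2 + 3*w - 4) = (w + 1)*(w + 4)*(w - 1)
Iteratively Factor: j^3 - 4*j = (j + 2)*(j^2 - 2*j) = j*(j + 2)*(j - 2)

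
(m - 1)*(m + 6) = m^2 + 5*m - 6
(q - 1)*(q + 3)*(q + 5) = q^3 + 7*q^2 + 7*q - 15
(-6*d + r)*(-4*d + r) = 24*d^2 - 10*d*r + r^2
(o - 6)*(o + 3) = o^2 - 3*o - 18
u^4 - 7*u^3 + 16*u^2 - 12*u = u*(u - 3)*(u - 2)^2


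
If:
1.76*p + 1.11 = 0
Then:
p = -0.63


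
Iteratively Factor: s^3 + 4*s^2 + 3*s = (s + 3)*(s^2 + s) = (s + 1)*(s + 3)*(s)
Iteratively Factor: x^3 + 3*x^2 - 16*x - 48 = (x + 3)*(x^2 - 16) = (x - 4)*(x + 3)*(x + 4)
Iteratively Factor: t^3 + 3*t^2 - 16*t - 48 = (t - 4)*(t^2 + 7*t + 12) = (t - 4)*(t + 3)*(t + 4)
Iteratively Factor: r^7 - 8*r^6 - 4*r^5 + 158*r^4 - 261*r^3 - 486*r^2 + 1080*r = (r + 4)*(r^6 - 12*r^5 + 44*r^4 - 18*r^3 - 189*r^2 + 270*r) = (r - 3)*(r + 4)*(r^5 - 9*r^4 + 17*r^3 + 33*r^2 - 90*r) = (r - 3)^2*(r + 4)*(r^4 - 6*r^3 - r^2 + 30*r) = (r - 5)*(r - 3)^2*(r + 4)*(r^3 - r^2 - 6*r) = r*(r - 5)*(r - 3)^2*(r + 4)*(r^2 - r - 6) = r*(r - 5)*(r - 3)^2*(r + 2)*(r + 4)*(r - 3)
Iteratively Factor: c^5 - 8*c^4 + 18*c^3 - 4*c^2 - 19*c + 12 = (c - 1)*(c^4 - 7*c^3 + 11*c^2 + 7*c - 12) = (c - 1)*(c + 1)*(c^3 - 8*c^2 + 19*c - 12) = (c - 3)*(c - 1)*(c + 1)*(c^2 - 5*c + 4) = (c - 3)*(c - 1)^2*(c + 1)*(c - 4)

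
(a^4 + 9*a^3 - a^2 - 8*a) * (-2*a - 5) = -2*a^5 - 23*a^4 - 43*a^3 + 21*a^2 + 40*a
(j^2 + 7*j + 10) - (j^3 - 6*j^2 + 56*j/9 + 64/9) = -j^3 + 7*j^2 + 7*j/9 + 26/9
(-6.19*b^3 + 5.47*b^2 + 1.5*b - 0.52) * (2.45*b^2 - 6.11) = -15.1655*b^5 + 13.4015*b^4 + 41.4959*b^3 - 34.6957*b^2 - 9.165*b + 3.1772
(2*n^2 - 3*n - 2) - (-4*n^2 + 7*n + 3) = 6*n^2 - 10*n - 5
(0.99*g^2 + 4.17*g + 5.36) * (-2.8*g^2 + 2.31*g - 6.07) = -2.772*g^4 - 9.3891*g^3 - 11.3846*g^2 - 12.9303*g - 32.5352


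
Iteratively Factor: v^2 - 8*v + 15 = (v - 3)*(v - 5)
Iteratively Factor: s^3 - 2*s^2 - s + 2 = (s + 1)*(s^2 - 3*s + 2) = (s - 2)*(s + 1)*(s - 1)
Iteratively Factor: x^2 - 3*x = (x)*(x - 3)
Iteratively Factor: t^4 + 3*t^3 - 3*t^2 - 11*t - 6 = (t + 1)*(t^3 + 2*t^2 - 5*t - 6) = (t + 1)*(t + 3)*(t^2 - t - 2) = (t - 2)*(t + 1)*(t + 3)*(t + 1)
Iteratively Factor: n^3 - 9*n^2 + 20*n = (n - 5)*(n^2 - 4*n) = (n - 5)*(n - 4)*(n)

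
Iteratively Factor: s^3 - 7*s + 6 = (s - 2)*(s^2 + 2*s - 3) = (s - 2)*(s - 1)*(s + 3)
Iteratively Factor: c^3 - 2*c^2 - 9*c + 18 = (c + 3)*(c^2 - 5*c + 6) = (c - 2)*(c + 3)*(c - 3)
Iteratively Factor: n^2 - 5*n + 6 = (n - 3)*(n - 2)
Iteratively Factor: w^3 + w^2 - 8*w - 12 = (w + 2)*(w^2 - w - 6) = (w - 3)*(w + 2)*(w + 2)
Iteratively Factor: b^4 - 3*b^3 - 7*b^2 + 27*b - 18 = (b - 2)*(b^3 - b^2 - 9*b + 9) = (b - 2)*(b - 1)*(b^2 - 9) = (b - 2)*(b - 1)*(b + 3)*(b - 3)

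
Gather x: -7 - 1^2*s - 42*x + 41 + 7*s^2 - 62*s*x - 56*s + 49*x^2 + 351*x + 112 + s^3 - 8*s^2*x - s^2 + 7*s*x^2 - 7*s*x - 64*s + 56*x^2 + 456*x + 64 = s^3 + 6*s^2 - 121*s + x^2*(7*s + 105) + x*(-8*s^2 - 69*s + 765) + 210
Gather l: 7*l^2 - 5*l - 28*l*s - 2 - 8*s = 7*l^2 + l*(-28*s - 5) - 8*s - 2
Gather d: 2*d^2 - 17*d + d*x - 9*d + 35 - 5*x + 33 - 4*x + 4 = 2*d^2 + d*(x - 26) - 9*x + 72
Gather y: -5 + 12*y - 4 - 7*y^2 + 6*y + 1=-7*y^2 + 18*y - 8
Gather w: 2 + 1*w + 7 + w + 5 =2*w + 14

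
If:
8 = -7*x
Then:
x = -8/7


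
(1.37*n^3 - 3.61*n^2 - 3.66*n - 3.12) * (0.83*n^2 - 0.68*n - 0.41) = 1.1371*n^5 - 3.9279*n^4 - 1.1447*n^3 + 1.3793*n^2 + 3.6222*n + 1.2792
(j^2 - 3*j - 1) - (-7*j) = j^2 + 4*j - 1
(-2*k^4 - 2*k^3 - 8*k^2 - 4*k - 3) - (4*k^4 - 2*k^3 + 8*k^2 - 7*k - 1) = -6*k^4 - 16*k^2 + 3*k - 2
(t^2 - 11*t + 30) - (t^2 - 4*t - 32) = 62 - 7*t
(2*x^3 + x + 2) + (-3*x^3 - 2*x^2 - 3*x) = -x^3 - 2*x^2 - 2*x + 2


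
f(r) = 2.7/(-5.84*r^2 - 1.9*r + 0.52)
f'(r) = 2.7*(11.68*r + 1.9)/(-5.84*r^2 - 1.9*r + 0.52)^2 = (31.536*r + 5.13)/(5.84*r^2 + 1.9*r - 0.52)^2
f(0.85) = -0.51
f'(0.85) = 1.13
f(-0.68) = -3.04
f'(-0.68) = -20.67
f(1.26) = -0.24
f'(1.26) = 0.36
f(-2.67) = -0.07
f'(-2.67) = -0.06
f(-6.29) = -0.01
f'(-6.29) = -0.00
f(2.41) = -0.07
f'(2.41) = 0.06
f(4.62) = -0.02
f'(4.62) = 0.01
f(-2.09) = -0.13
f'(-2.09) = -0.14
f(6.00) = -0.01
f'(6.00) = 0.00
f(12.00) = -0.00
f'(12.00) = 0.00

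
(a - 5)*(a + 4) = a^2 - a - 20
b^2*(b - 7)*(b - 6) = b^4 - 13*b^3 + 42*b^2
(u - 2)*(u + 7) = u^2 + 5*u - 14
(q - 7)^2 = q^2 - 14*q + 49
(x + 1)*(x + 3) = x^2 + 4*x + 3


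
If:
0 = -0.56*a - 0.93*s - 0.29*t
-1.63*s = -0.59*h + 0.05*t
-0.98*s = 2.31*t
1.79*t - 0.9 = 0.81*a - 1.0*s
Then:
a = -0.92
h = 1.74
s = 0.64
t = -0.27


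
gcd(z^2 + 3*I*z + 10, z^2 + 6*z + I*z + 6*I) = 1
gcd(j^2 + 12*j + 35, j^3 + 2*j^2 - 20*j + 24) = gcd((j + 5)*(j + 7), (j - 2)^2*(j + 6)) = 1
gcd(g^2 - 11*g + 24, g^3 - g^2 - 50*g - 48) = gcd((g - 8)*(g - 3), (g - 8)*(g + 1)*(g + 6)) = g - 8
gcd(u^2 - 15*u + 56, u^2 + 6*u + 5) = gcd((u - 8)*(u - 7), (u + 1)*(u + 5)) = 1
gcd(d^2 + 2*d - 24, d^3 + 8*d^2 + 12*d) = d + 6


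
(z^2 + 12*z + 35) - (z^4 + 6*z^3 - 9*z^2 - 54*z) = -z^4 - 6*z^3 + 10*z^2 + 66*z + 35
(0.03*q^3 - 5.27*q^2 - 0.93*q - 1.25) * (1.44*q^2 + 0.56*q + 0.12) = 0.0432*q^5 - 7.572*q^4 - 4.2868*q^3 - 2.9532*q^2 - 0.8116*q - 0.15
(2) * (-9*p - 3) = -18*p - 6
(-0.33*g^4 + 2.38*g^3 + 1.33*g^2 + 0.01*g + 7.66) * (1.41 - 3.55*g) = 1.1715*g^5 - 8.9143*g^4 - 1.3657*g^3 + 1.8398*g^2 - 27.1789*g + 10.8006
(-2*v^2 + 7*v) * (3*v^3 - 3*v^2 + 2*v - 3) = -6*v^5 + 27*v^4 - 25*v^3 + 20*v^2 - 21*v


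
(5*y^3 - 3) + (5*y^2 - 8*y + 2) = 5*y^3 + 5*y^2 - 8*y - 1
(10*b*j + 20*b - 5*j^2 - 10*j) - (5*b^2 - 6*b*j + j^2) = -5*b^2 + 16*b*j + 20*b - 6*j^2 - 10*j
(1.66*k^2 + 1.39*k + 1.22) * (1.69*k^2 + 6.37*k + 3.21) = 2.8054*k^4 + 12.9233*k^3 + 16.2447*k^2 + 12.2333*k + 3.9162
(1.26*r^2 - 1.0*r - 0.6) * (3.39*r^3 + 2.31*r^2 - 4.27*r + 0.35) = 4.2714*r^5 - 0.4794*r^4 - 9.7242*r^3 + 3.325*r^2 + 2.212*r - 0.21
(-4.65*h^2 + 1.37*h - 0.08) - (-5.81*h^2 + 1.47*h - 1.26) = 1.16*h^2 - 0.0999999999999999*h + 1.18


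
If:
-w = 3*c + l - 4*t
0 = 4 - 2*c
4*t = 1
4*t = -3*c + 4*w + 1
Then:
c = 2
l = -13/2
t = 1/4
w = 3/2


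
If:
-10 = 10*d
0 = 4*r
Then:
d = -1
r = 0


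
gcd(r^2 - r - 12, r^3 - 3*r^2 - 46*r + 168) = r - 4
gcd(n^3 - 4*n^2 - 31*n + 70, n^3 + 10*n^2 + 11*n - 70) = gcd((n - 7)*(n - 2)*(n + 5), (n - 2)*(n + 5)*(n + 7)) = n^2 + 3*n - 10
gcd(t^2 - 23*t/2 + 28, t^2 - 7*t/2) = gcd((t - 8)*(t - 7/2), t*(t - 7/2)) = t - 7/2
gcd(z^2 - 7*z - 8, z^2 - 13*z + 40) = z - 8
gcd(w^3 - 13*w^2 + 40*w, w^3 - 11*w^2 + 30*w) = w^2 - 5*w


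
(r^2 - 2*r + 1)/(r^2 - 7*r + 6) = (r - 1)/(r - 6)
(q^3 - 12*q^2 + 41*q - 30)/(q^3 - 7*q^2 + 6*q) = (q - 5)/q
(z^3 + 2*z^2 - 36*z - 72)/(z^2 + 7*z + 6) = (z^2 - 4*z - 12)/(z + 1)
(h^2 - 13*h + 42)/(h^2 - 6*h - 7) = (h - 6)/(h + 1)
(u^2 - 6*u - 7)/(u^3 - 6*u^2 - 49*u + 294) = (u + 1)/(u^2 + u - 42)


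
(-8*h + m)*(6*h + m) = -48*h^2 - 2*h*m + m^2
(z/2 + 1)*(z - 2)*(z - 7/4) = z^3/2 - 7*z^2/8 - 2*z + 7/2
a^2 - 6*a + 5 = (a - 5)*(a - 1)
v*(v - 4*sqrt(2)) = v^2 - 4*sqrt(2)*v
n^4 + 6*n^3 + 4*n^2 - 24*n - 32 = (n - 2)*(n + 2)^2*(n + 4)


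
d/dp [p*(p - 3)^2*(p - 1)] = 4*p^3 - 21*p^2 + 30*p - 9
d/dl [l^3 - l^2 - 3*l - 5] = 3*l^2 - 2*l - 3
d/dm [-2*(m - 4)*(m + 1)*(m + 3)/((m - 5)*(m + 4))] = 2*(-m^4 + 2*m^3 + 47*m^2 - 24*m - 248)/(m^4 - 2*m^3 - 39*m^2 + 40*m + 400)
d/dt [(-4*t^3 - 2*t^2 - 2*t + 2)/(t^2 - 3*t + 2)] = 2*(-2*t^4 + 12*t^3 - 8*t^2 - 6*t + 1)/(t^4 - 6*t^3 + 13*t^2 - 12*t + 4)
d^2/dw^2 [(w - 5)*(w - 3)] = 2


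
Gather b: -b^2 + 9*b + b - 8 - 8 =-b^2 + 10*b - 16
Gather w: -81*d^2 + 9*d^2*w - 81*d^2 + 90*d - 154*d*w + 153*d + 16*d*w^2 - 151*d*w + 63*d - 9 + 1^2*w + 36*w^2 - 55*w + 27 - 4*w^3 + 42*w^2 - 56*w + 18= -162*d^2 + 306*d - 4*w^3 + w^2*(16*d + 78) + w*(9*d^2 - 305*d - 110) + 36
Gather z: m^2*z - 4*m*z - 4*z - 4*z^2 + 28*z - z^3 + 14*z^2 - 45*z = -z^3 + 10*z^2 + z*(m^2 - 4*m - 21)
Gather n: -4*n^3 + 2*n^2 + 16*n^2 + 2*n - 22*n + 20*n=-4*n^3 + 18*n^2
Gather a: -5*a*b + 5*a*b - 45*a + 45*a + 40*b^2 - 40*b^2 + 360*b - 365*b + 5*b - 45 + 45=0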